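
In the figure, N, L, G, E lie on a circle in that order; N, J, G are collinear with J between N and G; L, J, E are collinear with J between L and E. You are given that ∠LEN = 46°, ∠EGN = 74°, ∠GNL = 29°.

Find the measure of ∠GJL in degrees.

1. ∠ELN = 74°  [same arc NE]
2. ∠LJN = 77°  [△NJL]
3. ∠GJL = 103°  [linear pair at J on NG]

∠GJL = 103°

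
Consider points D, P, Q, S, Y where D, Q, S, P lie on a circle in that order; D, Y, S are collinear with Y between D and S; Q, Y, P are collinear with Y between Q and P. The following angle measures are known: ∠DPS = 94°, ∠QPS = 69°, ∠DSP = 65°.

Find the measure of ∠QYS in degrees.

∠QYS = 134°

1. ∠DQS = 86°  [cyclic DQSP, opposite ∠Q+∠P]
2. ∠PDS = 21°  [△DSP]
3. ∠QDS = 69°  [same arc QS]
4. ∠DSQ = 25°  [△DQS]
5. ∠PQS = 21°  [same arc SP]
6. ∠QYS = 134°  [△QYS]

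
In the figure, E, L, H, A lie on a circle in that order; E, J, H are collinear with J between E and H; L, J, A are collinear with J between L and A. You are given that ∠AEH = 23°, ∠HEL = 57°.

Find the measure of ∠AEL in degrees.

∠AEL = 80°

1. ∠ALH = 23°  [same arc HA]
2. ∠HAL = 57°  [same arc LH]
3. ∠AHL = 100°  [△LHA]
4. ∠AEL = 80°  [cyclic ELHA, opposite ∠E+∠H]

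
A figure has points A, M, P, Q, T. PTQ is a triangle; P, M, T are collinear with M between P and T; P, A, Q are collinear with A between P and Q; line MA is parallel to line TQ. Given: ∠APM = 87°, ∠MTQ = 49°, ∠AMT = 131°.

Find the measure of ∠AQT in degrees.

1. ∠QPT = 87°  [M on PT, A on PQ]
2. ∠PTQ = 49°  [M on ray TP]
3. ∠PQT = 44°  [△PTQ]
4. ∠AQT = 44°  [A on ray QP]

∠AQT = 44°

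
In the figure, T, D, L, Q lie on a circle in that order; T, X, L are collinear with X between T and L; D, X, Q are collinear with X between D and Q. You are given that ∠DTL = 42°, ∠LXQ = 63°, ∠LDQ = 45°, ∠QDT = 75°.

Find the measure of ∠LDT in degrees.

∠LDT = 120°

1. ∠DQL = 42°  [same arc DL]
2. ∠QLT = 75°  [△LXQ]
3. ∠LTQ = 45°  [same arc LQ]
4. ∠LQT = 60°  [△TLQ]
5. ∠LDT = 120°  [cyclic TDLQ, opposite ∠D+∠Q]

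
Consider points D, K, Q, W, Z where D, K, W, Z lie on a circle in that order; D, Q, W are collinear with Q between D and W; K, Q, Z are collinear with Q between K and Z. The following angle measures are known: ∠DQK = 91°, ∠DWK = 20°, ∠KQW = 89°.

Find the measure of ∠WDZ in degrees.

∠WDZ = 71°

1. ∠DZK = 20°  [same arc DK]
2. ∠DQZ = 89°  [vertical angles at Q]
3. ∠WDZ = 71°  [△DQZ]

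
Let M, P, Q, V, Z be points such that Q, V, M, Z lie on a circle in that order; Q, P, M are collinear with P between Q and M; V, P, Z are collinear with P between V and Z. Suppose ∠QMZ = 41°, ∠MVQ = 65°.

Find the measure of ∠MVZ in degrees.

∠MVZ = 24°

1. ∠MZQ = 115°  [cyclic QVMZ, opposite ∠V+∠Z]
2. ∠MQZ = 24°  [△QMZ]
3. ∠MVZ = 24°  [same arc MZ]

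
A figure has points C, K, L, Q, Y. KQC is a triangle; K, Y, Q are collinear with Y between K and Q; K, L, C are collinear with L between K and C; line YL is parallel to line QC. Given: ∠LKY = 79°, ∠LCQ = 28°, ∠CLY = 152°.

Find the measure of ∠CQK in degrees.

∠CQK = 73°

1. ∠CKQ = 79°  [Y on KQ, L on KC]
2. ∠KCQ = 28°  [L on ray CK]
3. ∠CQK = 73°  [△KQC]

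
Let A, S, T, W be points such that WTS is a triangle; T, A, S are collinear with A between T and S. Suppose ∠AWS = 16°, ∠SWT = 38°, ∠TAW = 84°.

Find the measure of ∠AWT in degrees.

∠AWT = 22°

1. ∠SAW = 96°  [linear pair at A on TS]
2. ∠ASW = 68°  [△WAS]
3. ∠TSW = 68°  [A on ray ST]
4. ∠STW = 74°  [△WTS]
5. ∠ATW = 74°  [A on ray TS]
6. ∠AWT = 22°  [△WTA]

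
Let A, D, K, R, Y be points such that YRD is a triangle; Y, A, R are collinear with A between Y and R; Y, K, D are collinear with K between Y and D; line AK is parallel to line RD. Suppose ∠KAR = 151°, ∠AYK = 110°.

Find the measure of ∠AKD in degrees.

1. ∠KAY = 29°  [linear pair at A on YR]
2. ∠AKY = 41°  [△YAK]
3. ∠AKD = 139°  [linear pair at K on YD]

∠AKD = 139°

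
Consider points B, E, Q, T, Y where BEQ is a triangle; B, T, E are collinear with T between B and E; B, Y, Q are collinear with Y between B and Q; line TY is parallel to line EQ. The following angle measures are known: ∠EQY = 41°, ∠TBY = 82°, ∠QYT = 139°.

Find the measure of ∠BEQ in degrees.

∠BEQ = 57°

1. ∠BQE = 41°  [Y on ray QB]
2. ∠EBQ = 82°  [T on BE, Y on BQ]
3. ∠BEQ = 57°  [△BEQ]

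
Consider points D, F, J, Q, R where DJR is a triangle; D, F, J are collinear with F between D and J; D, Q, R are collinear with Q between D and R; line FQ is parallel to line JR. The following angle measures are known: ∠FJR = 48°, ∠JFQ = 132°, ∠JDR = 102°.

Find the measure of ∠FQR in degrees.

∠FQR = 150°

1. ∠DFQ = 48°  [linear pair at F on DJ]
2. ∠FDQ = 102°  [F on DJ, Q on DR]
3. ∠DQF = 30°  [△DFQ]
4. ∠FQR = 150°  [linear pair at Q on DR]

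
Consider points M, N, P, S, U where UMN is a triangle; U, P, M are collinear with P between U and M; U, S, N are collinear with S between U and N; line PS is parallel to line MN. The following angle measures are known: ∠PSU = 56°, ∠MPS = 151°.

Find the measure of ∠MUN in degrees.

∠MUN = 95°

1. ∠SPU = 29°  [linear pair at P on UM]
2. ∠PUS = 95°  [△UPS]
3. ∠MUN = 95°  [P on UM, S on UN]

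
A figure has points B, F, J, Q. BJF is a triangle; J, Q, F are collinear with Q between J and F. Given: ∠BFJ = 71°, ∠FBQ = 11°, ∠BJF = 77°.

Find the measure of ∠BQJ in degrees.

∠BQJ = 82°

1. ∠BFQ = 71°  [Q on ray FJ]
2. ∠BQF = 98°  [△BQF]
3. ∠BQJ = 82°  [linear pair at Q on JF]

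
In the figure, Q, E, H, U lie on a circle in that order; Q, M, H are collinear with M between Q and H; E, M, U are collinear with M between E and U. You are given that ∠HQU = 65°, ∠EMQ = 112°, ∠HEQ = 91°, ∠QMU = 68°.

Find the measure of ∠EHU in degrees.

1. ∠HEU = 65°  [same arc HU]
2. ∠HMU = 112°  [vertical angles at M]
3. ∠HUQ = 89°  [cyclic QEHU, opposite ∠E+∠U]
4. ∠QHU = 26°  [△QHU]
5. ∠EUH = 42°  [△HMU]
6. ∠EHU = 73°  [△EHU]

∠EHU = 73°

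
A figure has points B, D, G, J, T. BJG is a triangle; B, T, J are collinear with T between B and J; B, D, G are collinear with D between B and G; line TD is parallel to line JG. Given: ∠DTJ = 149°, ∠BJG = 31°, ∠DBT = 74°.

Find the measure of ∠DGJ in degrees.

1. ∠BTD = 31°  [linear pair at T on BJ]
2. ∠BDT = 75°  [△BTD]
3. ∠GDT = 105°  [linear pair at D on BG]
4. ∠DGJ = 75°  [TD∥JG, co-interior at G–D]

∠DGJ = 75°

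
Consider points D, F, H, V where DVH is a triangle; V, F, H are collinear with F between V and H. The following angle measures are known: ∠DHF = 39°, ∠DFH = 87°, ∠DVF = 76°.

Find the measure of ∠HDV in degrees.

1. ∠DHV = 39°  [F on ray HV]
2. ∠DVH = 76°  [F on ray VH]
3. ∠HDV = 65°  [△DVH]

∠HDV = 65°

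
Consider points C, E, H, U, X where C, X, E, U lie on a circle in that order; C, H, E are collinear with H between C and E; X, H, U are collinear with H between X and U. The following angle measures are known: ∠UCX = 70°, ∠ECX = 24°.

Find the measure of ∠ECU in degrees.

∠ECU = 46°

1. ∠UEX = 110°  [cyclic CXEU, opposite ∠C+∠E]
2. ∠EUX = 24°  [same arc XE]
3. ∠EXU = 46°  [△XEU]
4. ∠ECU = 46°  [same arc EU]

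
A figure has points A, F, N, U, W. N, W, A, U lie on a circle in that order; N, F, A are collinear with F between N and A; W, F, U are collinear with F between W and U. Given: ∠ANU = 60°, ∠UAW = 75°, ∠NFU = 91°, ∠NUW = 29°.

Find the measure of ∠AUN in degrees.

1. ∠AWU = 60°  [same arc AU]
2. ∠AUW = 45°  [△WAU]
3. ∠AFU = 89°  [linear pair at F on NA]
4. ∠NAU = 46°  [△AFU]
5. ∠AUN = 74°  [△NAU]

∠AUN = 74°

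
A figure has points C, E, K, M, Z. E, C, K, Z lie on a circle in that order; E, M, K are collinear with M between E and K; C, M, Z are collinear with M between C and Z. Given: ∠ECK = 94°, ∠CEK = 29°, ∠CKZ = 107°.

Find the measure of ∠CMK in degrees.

∠CMK = 79°

1. ∠CKE = 57°  [△ECK]
2. ∠CZK = 29°  [same arc CK]
3. ∠KCZ = 44°  [△CKZ]
4. ∠CMK = 79°  [△CMK]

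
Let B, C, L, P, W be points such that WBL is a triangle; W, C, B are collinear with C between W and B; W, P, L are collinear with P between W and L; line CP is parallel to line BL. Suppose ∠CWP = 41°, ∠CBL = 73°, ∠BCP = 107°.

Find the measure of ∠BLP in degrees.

1. ∠BWL = 41°  [C on WB, P on WL]
2. ∠LBW = 73°  [C on ray BW]
3. ∠BLW = 66°  [△WBL]
4. ∠BLP = 66°  [P on ray LW]

∠BLP = 66°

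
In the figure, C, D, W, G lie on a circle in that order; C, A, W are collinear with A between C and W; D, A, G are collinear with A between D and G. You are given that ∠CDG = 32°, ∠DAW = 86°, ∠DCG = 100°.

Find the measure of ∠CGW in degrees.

∠CGW = 102°

1. ∠CWG = 32°  [same arc CG]
2. ∠CGD = 48°  [△CDG]
3. ∠CAG = 86°  [vertical angles at A]
4. ∠GCW = 46°  [△CAG]
5. ∠CGW = 102°  [△CWG]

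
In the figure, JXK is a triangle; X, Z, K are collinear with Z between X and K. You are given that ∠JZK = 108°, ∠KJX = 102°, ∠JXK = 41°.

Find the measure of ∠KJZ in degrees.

1. ∠JKX = 37°  [△JXK]
2. ∠JKZ = 37°  [Z on ray KX]
3. ∠KJZ = 35°  [△JZK]

∠KJZ = 35°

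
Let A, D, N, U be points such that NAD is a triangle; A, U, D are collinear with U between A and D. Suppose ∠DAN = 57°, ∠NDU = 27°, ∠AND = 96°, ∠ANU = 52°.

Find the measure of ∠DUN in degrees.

1. ∠NAU = 57°  [U on ray AD]
2. ∠AUN = 71°  [△NAU]
3. ∠DUN = 109°  [linear pair at U on AD]

∠DUN = 109°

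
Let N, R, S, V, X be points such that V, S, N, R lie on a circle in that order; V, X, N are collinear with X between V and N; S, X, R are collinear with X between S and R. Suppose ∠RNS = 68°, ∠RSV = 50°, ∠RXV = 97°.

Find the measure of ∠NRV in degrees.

∠NRV = 65°

1. ∠RVS = 112°  [cyclic VSNR, opposite ∠V+∠N]
2. ∠RNV = 50°  [same arc VR]
3. ∠SRV = 18°  [△VSR]
4. ∠NVR = 65°  [△VXR]
5. ∠NRV = 65°  [△VNR]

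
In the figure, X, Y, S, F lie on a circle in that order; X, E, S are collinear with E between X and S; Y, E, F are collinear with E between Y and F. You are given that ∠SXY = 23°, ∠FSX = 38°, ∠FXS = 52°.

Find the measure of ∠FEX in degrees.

1. ∠SFY = 23°  [same arc YS]
2. ∠FES = 119°  [△SEF]
3. ∠FEX = 61°  [linear pair at E on XS]

∠FEX = 61°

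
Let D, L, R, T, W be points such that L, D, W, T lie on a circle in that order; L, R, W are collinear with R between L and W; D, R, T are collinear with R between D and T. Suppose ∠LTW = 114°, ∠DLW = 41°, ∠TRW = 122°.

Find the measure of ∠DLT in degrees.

1. ∠LDW = 66°  [cyclic LDWT, opposite ∠D+∠T]
2. ∠DWL = 73°  [△LDW]
3. ∠DRL = 122°  [vertical angles at R]
4. ∠DTL = 73°  [same arc LD]
5. ∠LDT = 17°  [△LRD]
6. ∠DLT = 90°  [△LDT]

∠DLT = 90°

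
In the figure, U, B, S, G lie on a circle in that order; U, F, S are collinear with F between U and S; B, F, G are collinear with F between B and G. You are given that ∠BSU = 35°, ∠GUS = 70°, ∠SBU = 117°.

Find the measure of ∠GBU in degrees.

1. ∠SGU = 63°  [cyclic UBSG, opposite ∠B+∠G]
2. ∠GSU = 47°  [△USG]
3. ∠GBU = 47°  [same arc UG]

∠GBU = 47°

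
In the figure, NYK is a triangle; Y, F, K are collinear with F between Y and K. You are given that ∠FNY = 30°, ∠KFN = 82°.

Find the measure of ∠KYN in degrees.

∠KYN = 52°

1. ∠NFY = 98°  [linear pair at F on YK]
2. ∠FYN = 52°  [△NYF]
3. ∠KYN = 52°  [F on ray YK]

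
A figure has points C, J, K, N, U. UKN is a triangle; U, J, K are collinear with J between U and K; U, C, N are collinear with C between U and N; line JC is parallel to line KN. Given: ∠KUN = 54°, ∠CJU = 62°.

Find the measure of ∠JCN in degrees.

∠JCN = 116°

1. ∠CUJ = 54°  [J on UK, C on UN]
2. ∠JCU = 64°  [△UJC]
3. ∠JCN = 116°  [linear pair at C on UN]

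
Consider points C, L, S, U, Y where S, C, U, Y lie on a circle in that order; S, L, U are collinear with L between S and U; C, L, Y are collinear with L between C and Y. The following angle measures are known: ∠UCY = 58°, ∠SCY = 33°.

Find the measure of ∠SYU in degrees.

∠SYU = 89°

1. ∠USY = 58°  [same arc UY]
2. ∠SUY = 33°  [same arc SY]
3. ∠SYU = 89°  [△SUY]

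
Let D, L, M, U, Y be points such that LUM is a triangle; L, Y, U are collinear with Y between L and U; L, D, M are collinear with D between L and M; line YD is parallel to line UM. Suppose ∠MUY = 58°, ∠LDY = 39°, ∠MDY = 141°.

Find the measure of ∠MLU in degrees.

1. ∠LUM = 58°  [Y on ray UL]
2. ∠LMU = 39°  [YD∥UM, corresponding at D]
3. ∠MLU = 83°  [△LUM]

∠MLU = 83°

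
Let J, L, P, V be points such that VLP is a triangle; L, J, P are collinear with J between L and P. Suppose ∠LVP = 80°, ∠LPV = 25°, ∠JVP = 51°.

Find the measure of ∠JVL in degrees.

1. ∠PLV = 75°  [△VLP]
2. ∠JPV = 25°  [J on ray PL]
3. ∠PJV = 104°  [△VJP]
4. ∠JLV = 75°  [J on ray LP]
5. ∠LJV = 76°  [linear pair at J on LP]
6. ∠JVL = 29°  [△VLJ]

∠JVL = 29°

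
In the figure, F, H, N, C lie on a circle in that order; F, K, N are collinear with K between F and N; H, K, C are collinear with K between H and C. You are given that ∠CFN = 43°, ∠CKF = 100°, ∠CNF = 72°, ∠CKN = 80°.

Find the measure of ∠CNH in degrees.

∠CNH = 109°

1. ∠CHN = 43°  [same arc NC]
2. ∠HCN = 28°  [△NKC]
3. ∠CNH = 109°  [△HNC]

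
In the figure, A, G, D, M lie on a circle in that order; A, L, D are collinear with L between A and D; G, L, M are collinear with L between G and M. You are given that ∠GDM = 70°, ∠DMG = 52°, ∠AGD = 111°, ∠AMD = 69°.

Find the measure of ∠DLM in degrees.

1. ∠DGM = 58°  [△GDM]
2. ∠DAM = 58°  [same arc DM]
3. ∠ADM = 53°  [△ADM]
4. ∠DLM = 75°  [△DLM]

∠DLM = 75°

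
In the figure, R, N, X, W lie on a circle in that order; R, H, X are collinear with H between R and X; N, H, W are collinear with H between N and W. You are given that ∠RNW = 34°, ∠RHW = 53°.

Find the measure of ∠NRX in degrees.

∠NRX = 19°

1. ∠RXW = 34°  [same arc RW]
2. ∠WHX = 127°  [linear pair at H on RX]
3. ∠NWX = 19°  [△XHW]
4. ∠NRX = 19°  [same arc NX]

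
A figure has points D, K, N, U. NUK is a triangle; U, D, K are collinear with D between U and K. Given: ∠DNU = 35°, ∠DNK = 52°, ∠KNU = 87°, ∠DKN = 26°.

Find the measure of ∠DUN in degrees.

1. ∠KDN = 102°  [△NDK]
2. ∠NDU = 78°  [linear pair at D on UK]
3. ∠DUN = 67°  [△NUD]

∠DUN = 67°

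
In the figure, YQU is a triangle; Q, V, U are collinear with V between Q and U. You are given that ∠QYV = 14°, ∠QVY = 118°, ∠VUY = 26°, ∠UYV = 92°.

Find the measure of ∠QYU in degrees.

∠QYU = 106°

1. ∠VQY = 48°  [△YQV]
2. ∠QUY = 26°  [V on ray UQ]
3. ∠UQY = 48°  [V on ray QU]
4. ∠QYU = 106°  [△YQU]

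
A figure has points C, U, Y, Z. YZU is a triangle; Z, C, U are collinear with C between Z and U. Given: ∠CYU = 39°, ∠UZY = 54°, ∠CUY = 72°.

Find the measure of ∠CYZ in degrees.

1. ∠UCY = 69°  [△YCU]
2. ∠CZY = 54°  [C on ray ZU]
3. ∠YCZ = 111°  [linear pair at C on ZU]
4. ∠CYZ = 15°  [△YZC]

∠CYZ = 15°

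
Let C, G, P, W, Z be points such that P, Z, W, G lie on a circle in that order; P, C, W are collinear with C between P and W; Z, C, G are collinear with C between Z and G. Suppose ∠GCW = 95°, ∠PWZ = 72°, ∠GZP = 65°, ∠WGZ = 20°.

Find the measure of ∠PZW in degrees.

1. ∠PCZ = 95°  [vertical angles at C]
2. ∠WPZ = 20°  [△PCZ]
3. ∠PZW = 88°  [△PZW]

∠PZW = 88°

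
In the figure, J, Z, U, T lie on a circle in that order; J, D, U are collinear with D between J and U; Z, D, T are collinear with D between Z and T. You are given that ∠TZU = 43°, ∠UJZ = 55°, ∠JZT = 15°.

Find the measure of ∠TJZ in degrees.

1. ∠UTZ = 55°  [same arc ZU]
2. ∠TUZ = 82°  [△ZUT]
3. ∠TJZ = 98°  [cyclic JZUT, opposite ∠J+∠U]

∠TJZ = 98°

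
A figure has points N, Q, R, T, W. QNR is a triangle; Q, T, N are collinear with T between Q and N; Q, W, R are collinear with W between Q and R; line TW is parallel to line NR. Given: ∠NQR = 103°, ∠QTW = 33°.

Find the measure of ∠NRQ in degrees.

∠NRQ = 44°

1. ∠TQW = 103°  [T on QN, W on QR]
2. ∠QWT = 44°  [△QTW]
3. ∠NRQ = 44°  [TW∥NR, corresponding at W]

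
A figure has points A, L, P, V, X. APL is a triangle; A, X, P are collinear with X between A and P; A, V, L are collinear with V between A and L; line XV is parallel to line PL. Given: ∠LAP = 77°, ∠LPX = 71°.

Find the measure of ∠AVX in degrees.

∠AVX = 32°

1. ∠APL = 71°  [X on ray PA]
2. ∠ALP = 32°  [△APL]
3. ∠AVX = 32°  [XV∥PL, corresponding at V]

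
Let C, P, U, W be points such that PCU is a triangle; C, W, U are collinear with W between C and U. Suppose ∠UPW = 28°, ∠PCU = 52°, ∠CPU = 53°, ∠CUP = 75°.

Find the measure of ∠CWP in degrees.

1. ∠PUW = 75°  [W on ray UC]
2. ∠PWU = 77°  [△PWU]
3. ∠CWP = 103°  [linear pair at W on CU]

∠CWP = 103°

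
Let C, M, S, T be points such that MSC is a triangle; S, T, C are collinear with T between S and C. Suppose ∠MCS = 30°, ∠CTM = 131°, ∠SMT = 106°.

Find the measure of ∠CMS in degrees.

1. ∠MTS = 49°  [linear pair at T on SC]
2. ∠MST = 25°  [△MST]
3. ∠CSM = 25°  [T on ray SC]
4. ∠CMS = 125°  [△MSC]

∠CMS = 125°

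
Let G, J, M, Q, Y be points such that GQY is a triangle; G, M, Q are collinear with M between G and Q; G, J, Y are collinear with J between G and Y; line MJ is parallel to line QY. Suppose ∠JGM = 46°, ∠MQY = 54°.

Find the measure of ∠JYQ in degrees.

∠JYQ = 80°

1. ∠QGY = 46°  [M on GQ, J on GY]
2. ∠GQY = 54°  [M on ray QG]
3. ∠GYQ = 80°  [△GQY]
4. ∠JYQ = 80°  [J on ray YG]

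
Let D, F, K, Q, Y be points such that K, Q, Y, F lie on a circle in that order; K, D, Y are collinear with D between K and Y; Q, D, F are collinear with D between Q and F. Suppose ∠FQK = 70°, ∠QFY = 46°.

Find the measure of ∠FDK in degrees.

1. ∠FYK = 70°  [same arc KF]
2. ∠FDY = 64°  [△YDF]
3. ∠FDK = 116°  [linear pair at D on KY]

∠FDK = 116°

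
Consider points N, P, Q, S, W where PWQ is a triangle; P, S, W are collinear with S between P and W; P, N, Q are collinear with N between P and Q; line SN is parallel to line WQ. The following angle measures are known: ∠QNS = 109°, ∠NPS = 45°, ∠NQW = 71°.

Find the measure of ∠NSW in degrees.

∠NSW = 116°

1. ∠PNS = 71°  [linear pair at N on PQ]
2. ∠NSP = 64°  [△PSN]
3. ∠NSW = 116°  [linear pair at S on PW]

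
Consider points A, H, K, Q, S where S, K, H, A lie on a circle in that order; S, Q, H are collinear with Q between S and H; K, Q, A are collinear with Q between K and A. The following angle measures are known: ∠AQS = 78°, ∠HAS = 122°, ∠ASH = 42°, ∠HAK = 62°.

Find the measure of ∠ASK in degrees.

∠ASK = 104°

1. ∠AKH = 42°  [same arc HA]
2. ∠AHK = 76°  [△KHA]
3. ∠ASK = 104°  [cyclic SKHA, opposite ∠S+∠H]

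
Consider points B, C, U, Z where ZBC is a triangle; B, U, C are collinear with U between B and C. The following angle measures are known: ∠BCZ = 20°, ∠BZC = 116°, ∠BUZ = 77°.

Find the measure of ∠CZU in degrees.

∠CZU = 57°

1. ∠UCZ = 20°  [U on ray CB]
2. ∠CUZ = 103°  [linear pair at U on BC]
3. ∠CZU = 57°  [△ZUC]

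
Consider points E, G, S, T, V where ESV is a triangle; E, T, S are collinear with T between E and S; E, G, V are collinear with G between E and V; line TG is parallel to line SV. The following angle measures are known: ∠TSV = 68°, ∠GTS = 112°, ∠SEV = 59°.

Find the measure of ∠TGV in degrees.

1. ∠ETG = 68°  [linear pair at T on ES]
2. ∠GET = 59°  [T on ES, G on EV]
3. ∠EGT = 53°  [△ETG]
4. ∠TGV = 127°  [linear pair at G on EV]

∠TGV = 127°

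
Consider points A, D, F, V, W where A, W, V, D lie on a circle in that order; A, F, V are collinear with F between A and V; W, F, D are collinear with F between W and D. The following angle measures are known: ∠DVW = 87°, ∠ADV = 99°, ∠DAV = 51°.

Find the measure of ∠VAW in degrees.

∠VAW = 42°

1. ∠DWV = 51°  [same arc VD]
2. ∠VDW = 42°  [△WVD]
3. ∠VAW = 42°  [same arc WV]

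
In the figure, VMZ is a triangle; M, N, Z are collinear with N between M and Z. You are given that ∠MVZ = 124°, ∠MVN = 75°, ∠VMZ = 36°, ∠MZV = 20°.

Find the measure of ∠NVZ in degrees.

∠NVZ = 49°

1. ∠NMV = 36°  [N on ray MZ]
2. ∠NZV = 20°  [N on ray ZM]
3. ∠MNV = 69°  [△VMN]
4. ∠VNZ = 111°  [linear pair at N on MZ]
5. ∠NVZ = 49°  [△VNZ]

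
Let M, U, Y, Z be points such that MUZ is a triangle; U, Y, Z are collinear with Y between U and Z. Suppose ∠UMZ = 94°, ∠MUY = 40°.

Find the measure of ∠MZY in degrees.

1. ∠MUZ = 40°  [Y on ray UZ]
2. ∠MZU = 46°  [△MUZ]
3. ∠MZY = 46°  [Y on ray ZU]

∠MZY = 46°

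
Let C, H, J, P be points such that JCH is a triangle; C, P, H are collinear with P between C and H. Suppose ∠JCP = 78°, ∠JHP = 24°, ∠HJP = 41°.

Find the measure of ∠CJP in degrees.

1. ∠HPJ = 115°  [△JPH]
2. ∠CPJ = 65°  [linear pair at P on CH]
3. ∠CJP = 37°  [△JCP]

∠CJP = 37°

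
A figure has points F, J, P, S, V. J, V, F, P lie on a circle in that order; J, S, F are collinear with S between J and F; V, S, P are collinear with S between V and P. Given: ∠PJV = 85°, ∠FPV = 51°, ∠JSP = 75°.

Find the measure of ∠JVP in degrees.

1. ∠FJV = 51°  [same arc VF]
2. ∠FSV = 75°  [vertical angles at S]
3. ∠JSV = 105°  [linear pair at S on JF]
4. ∠JVP = 24°  [△JSV]

∠JVP = 24°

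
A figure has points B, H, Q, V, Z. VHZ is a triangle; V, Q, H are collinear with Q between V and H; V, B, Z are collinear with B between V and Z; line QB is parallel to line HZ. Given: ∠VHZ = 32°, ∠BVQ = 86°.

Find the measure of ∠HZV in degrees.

1. ∠BQV = 32°  [QB∥HZ, corresponding at Q]
2. ∠QBV = 62°  [△VQB]
3. ∠HZV = 62°  [QB∥HZ, corresponding at B]

∠HZV = 62°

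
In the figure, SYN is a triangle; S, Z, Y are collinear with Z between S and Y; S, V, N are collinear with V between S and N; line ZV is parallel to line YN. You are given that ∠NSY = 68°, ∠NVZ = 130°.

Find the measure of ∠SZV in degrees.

1. ∠VSZ = 68°  [Z on SY, V on SN]
2. ∠SVZ = 50°  [linear pair at V on SN]
3. ∠SZV = 62°  [△SZV]

∠SZV = 62°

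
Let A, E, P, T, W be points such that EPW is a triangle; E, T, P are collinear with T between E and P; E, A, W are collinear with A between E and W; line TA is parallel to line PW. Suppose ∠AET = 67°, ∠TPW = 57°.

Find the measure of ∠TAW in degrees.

∠TAW = 124°

1. ∠PEW = 67°  [T on EP, A on EW]
2. ∠EPW = 57°  [T on ray PE]
3. ∠EWP = 56°  [△EPW]
4. ∠EAT = 56°  [TA∥PW, corresponding at A]
5. ∠TAW = 124°  [linear pair at A on EW]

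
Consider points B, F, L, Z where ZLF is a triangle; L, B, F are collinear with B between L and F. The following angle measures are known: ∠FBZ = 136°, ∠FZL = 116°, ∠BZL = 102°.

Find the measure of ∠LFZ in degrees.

∠LFZ = 30°

1. ∠LBZ = 44°  [linear pair at B on LF]
2. ∠BLZ = 34°  [△ZLB]
3. ∠FLZ = 34°  [B on ray LF]
4. ∠LFZ = 30°  [△ZLF]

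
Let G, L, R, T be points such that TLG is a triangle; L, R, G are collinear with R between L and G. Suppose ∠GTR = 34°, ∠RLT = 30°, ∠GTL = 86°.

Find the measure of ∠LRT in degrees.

∠LRT = 98°

1. ∠GLT = 30°  [R on ray LG]
2. ∠LGT = 64°  [△TLG]
3. ∠RGT = 64°  [R on ray GL]
4. ∠GRT = 82°  [△TRG]
5. ∠LRT = 98°  [linear pair at R on LG]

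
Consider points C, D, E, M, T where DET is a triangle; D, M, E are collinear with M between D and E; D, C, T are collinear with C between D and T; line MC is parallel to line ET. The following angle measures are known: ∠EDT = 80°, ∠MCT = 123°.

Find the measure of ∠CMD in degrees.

∠CMD = 43°

1. ∠CDM = 80°  [M on DE, C on DT]
2. ∠DCM = 57°  [linear pair at C on DT]
3. ∠CMD = 43°  [△DMC]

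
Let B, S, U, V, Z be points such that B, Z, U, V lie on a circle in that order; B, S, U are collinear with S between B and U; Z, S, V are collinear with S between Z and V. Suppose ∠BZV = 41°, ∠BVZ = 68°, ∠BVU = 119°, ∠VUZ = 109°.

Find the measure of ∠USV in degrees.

∠USV = 88°

1. ∠BUV = 41°  [same arc BV]
2. ∠UBV = 20°  [△BUV]
3. ∠BSV = 92°  [△BSV]
4. ∠USV = 88°  [linear pair at S on BU]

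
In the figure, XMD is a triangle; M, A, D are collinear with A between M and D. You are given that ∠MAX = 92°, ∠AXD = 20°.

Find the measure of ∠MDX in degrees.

∠MDX = 72°

1. ∠DAX = 88°  [linear pair at A on MD]
2. ∠ADX = 72°  [△XAD]
3. ∠MDX = 72°  [A on ray DM]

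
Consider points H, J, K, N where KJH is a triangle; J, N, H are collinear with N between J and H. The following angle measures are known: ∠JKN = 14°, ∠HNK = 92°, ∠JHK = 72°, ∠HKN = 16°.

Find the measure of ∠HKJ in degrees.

1. ∠JNK = 88°  [linear pair at N on JH]
2. ∠KJN = 78°  [△KJN]
3. ∠HJK = 78°  [N on ray JH]
4. ∠HKJ = 30°  [△KJH]

∠HKJ = 30°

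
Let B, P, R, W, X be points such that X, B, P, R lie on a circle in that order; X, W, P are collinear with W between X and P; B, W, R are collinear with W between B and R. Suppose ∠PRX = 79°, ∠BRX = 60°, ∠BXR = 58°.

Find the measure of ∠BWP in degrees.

1. ∠PBX = 101°  [cyclic XBPR, opposite ∠B+∠R]
2. ∠BPX = 60°  [same arc XB]
3. ∠RBX = 62°  [△XBR]
4. ∠BXP = 19°  [△XBP]
5. ∠BWX = 99°  [△XWB]
6. ∠BWP = 81°  [linear pair at W on XP]

∠BWP = 81°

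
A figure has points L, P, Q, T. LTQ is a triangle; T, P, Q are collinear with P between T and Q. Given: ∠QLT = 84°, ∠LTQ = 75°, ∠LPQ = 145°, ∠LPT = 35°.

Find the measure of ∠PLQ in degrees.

1. ∠LQT = 21°  [△LTQ]
2. ∠LQP = 21°  [P on ray QT]
3. ∠PLQ = 14°  [△LPQ]

∠PLQ = 14°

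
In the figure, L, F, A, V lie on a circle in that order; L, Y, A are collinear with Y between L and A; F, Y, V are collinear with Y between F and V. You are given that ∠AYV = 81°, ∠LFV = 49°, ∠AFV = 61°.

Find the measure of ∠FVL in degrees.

1. ∠LYV = 99°  [linear pair at Y on LA]
2. ∠ALV = 61°  [same arc AV]
3. ∠FVL = 20°  [△LYV]

∠FVL = 20°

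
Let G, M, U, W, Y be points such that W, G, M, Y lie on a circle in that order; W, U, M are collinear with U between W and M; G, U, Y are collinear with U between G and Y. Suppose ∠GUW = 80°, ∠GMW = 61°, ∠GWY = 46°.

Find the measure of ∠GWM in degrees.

∠GWM = 27°

1. ∠GYW = 61°  [same arc WG]
2. ∠WGY = 73°  [△WGY]
3. ∠GWM = 27°  [△WUG]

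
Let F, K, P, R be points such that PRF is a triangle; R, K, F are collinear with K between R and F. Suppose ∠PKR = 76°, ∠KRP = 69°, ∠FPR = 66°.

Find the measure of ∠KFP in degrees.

1. ∠FRP = 69°  [K on ray RF]
2. ∠PFR = 45°  [△PRF]
3. ∠KFP = 45°  [K on ray FR]

∠KFP = 45°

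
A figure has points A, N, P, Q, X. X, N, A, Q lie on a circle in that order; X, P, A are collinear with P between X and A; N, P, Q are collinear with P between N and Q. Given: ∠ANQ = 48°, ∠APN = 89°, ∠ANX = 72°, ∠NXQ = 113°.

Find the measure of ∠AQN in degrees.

∠AQN = 65°

1. ∠NAX = 43°  [△NPA]
2. ∠AXN = 65°  [△XNA]
3. ∠AQN = 65°  [same arc NA]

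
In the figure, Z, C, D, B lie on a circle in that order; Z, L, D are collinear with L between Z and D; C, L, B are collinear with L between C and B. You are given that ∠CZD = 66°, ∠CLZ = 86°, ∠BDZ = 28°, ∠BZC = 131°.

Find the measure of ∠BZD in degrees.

∠BZD = 65°

1. ∠BCZ = 28°  [△ZLC]
2. ∠BLD = 86°  [vertical angles at L]
3. ∠CBZ = 21°  [△ZCB]
4. ∠BLZ = 94°  [linear pair at L on ZD]
5. ∠BZD = 65°  [△ZLB]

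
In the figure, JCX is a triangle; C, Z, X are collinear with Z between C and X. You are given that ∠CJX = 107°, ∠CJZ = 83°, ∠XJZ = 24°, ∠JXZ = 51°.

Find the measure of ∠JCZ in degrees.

1. ∠JZX = 105°  [△JZX]
2. ∠CZJ = 75°  [linear pair at Z on CX]
3. ∠JCZ = 22°  [△JCZ]

∠JCZ = 22°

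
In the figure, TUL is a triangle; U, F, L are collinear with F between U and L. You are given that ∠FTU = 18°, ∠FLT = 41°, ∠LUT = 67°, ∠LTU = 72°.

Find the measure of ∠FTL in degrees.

∠FTL = 54°

1. ∠FUT = 67°  [F on ray UL]
2. ∠TFU = 95°  [△TUF]
3. ∠LFT = 85°  [linear pair at F on UL]
4. ∠FTL = 54°  [△TFL]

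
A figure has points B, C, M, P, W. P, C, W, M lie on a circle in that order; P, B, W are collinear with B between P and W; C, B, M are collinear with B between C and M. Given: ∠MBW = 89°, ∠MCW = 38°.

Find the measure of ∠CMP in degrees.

∠CMP = 51°

1. ∠MBP = 91°  [linear pair at B on PW]
2. ∠MPW = 38°  [same arc WM]
3. ∠CMP = 51°  [△PBM]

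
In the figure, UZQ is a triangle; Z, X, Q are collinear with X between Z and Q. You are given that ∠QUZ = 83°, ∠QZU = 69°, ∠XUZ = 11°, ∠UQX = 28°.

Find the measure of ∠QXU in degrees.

∠QXU = 80°

1. ∠UZX = 69°  [X on ray ZQ]
2. ∠UXZ = 100°  [△UZX]
3. ∠QXU = 80°  [linear pair at X on ZQ]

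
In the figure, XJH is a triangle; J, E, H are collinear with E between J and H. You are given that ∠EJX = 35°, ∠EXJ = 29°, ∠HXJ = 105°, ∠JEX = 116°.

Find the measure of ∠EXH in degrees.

∠EXH = 76°

1. ∠HJX = 35°  [E on ray JH]
2. ∠JHX = 40°  [△XJH]
3. ∠HEX = 64°  [linear pair at E on JH]
4. ∠EHX = 40°  [E on ray HJ]
5. ∠EXH = 76°  [△XEH]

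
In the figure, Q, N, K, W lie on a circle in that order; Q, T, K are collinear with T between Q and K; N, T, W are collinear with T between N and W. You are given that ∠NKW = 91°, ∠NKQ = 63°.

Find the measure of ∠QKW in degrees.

∠QKW = 28°

1. ∠NQW = 89°  [cyclic QNKW, opposite ∠Q+∠K]
2. ∠NWQ = 63°  [same arc QN]
3. ∠QNW = 28°  [△QNW]
4. ∠QKW = 28°  [same arc QW]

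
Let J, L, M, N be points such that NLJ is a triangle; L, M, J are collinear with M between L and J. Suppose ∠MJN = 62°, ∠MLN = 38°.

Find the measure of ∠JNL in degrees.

∠JNL = 80°

1. ∠LJN = 62°  [M on ray JL]
2. ∠JLN = 38°  [M on ray LJ]
3. ∠JNL = 80°  [△NLJ]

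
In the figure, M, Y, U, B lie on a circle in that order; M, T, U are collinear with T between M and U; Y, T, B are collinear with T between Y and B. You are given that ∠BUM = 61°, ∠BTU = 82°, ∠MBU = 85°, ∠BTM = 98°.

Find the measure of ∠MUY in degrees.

1. ∠BYM = 61°  [same arc MB]
2. ∠MTY = 82°  [vertical angles at T]
3. ∠MYU = 95°  [cyclic MYUB, opposite ∠Y+∠B]
4. ∠UMY = 37°  [△MTY]
5. ∠MUY = 48°  [△MYU]

∠MUY = 48°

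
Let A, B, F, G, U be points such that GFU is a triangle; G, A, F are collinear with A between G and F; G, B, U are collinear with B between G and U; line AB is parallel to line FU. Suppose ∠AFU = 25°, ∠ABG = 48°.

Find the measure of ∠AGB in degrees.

1. ∠GFU = 25°  [A on ray FG]
2. ∠FUG = 48°  [AB∥FU, corresponding at B]
3. ∠FGU = 107°  [△GFU]
4. ∠AGB = 107°  [A on GF, B on GU]

∠AGB = 107°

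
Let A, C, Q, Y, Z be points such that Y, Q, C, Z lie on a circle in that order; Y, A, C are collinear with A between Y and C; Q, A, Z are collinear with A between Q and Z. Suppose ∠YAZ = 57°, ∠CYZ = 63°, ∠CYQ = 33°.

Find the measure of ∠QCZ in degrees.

1. ∠CQZ = 63°  [same arc CZ]
2. ∠CZQ = 33°  [same arc QC]
3. ∠QCZ = 84°  [△QCZ]

∠QCZ = 84°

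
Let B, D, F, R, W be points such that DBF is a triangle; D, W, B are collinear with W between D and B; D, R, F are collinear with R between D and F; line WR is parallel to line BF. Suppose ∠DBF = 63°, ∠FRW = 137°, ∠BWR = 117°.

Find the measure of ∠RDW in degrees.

1. ∠DWR = 63°  [WR∥BF, corresponding at W]
2. ∠DRW = 43°  [linear pair at R on DF]
3. ∠RDW = 74°  [△DWR]

∠RDW = 74°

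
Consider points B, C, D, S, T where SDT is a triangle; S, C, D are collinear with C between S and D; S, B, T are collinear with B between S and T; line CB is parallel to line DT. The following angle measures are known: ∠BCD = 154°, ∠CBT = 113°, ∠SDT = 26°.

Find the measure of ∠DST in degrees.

∠DST = 87°

1. ∠BCS = 26°  [linear pair at C on SD]
2. ∠CBS = 67°  [linear pair at B on ST]
3. ∠BSC = 87°  [△SCB]
4. ∠DST = 87°  [C on SD, B on ST]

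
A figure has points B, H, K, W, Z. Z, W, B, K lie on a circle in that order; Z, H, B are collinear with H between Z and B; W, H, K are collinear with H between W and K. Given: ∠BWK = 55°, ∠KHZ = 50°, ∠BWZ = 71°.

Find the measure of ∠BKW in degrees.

∠BKW = 34°

1. ∠BZK = 55°  [same arc BK]
2. ∠BHK = 130°  [linear pair at H on ZB]
3. ∠BKZ = 109°  [cyclic ZWBK, opposite ∠W+∠K]
4. ∠KBZ = 16°  [△ZBK]
5. ∠BKW = 34°  [△BHK]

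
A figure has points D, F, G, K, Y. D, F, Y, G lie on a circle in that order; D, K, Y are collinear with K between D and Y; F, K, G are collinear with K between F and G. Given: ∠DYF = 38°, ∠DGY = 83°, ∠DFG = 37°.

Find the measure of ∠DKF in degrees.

∠DKF = 98°

1. ∠DFY = 97°  [cyclic DFYG, opposite ∠F+∠G]
2. ∠FDY = 45°  [△DFY]
3. ∠DKF = 98°  [△DKF]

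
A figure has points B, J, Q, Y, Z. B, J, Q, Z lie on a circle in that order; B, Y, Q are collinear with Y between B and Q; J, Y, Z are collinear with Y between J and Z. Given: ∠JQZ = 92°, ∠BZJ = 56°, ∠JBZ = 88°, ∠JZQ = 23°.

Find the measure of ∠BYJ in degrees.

1. ∠BJZ = 36°  [△BJZ]
2. ∠JBQ = 23°  [same arc JQ]
3. ∠BYJ = 121°  [△BYJ]

∠BYJ = 121°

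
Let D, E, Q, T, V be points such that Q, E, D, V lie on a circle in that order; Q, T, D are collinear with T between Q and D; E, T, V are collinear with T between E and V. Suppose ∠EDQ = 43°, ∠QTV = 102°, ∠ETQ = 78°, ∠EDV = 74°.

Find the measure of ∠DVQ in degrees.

∠DVQ = 114°

1. ∠EVQ = 43°  [same arc QE]
2. ∠DQV = 35°  [△QTV]
3. ∠EQV = 106°  [cyclic QEDV, opposite ∠Q+∠D]
4. ∠QEV = 31°  [△QEV]
5. ∠QDV = 31°  [same arc QV]
6. ∠DVQ = 114°  [△QDV]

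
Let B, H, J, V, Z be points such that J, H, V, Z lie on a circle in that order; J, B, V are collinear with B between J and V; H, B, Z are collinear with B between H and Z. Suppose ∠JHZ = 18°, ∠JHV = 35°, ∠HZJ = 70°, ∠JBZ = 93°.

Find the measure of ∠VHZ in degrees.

∠VHZ = 17°

1. ∠HVJ = 70°  [same arc JH]
2. ∠HBV = 93°  [vertical angles at B]
3. ∠VHZ = 17°  [△HBV]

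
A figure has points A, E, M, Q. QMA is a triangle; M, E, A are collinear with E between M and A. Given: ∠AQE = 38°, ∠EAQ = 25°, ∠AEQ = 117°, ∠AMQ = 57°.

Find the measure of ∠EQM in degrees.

∠EQM = 60°

1. ∠MEQ = 63°  [linear pair at E on MA]
2. ∠EMQ = 57°  [E on ray MA]
3. ∠EQM = 60°  [△QME]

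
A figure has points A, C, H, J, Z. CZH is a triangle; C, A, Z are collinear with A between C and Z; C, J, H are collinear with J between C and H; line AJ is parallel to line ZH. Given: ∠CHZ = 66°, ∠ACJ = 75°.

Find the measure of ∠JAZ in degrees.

∠JAZ = 141°

1. ∠AJC = 66°  [AJ∥ZH, corresponding at J]
2. ∠CAJ = 39°  [△CAJ]
3. ∠JAZ = 141°  [linear pair at A on CZ]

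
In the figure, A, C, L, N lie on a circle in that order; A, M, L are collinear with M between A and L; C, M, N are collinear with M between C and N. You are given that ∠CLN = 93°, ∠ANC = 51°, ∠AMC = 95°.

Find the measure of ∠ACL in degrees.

1. ∠CAN = 87°  [cyclic ACLN, opposite ∠A+∠L]
2. ∠ALC = 51°  [same arc AC]
3. ∠ACN = 42°  [△ACN]
4. ∠CAL = 43°  [△AMC]
5. ∠ACL = 86°  [△ACL]

∠ACL = 86°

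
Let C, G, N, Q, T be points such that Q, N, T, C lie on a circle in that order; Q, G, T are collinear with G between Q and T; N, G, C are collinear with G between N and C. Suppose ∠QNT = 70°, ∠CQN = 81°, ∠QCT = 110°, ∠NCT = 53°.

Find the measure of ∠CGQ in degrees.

1. ∠CTN = 99°  [cyclic QNTC, opposite ∠Q+∠T]
2. ∠NQT = 53°  [same arc NT]
3. ∠CNT = 28°  [△NTC]
4. ∠NTQ = 57°  [△QNT]
5. ∠CQT = 28°  [same arc TC]
6. ∠NCQ = 57°  [same arc QN]
7. ∠CGQ = 95°  [△QGC]

∠CGQ = 95°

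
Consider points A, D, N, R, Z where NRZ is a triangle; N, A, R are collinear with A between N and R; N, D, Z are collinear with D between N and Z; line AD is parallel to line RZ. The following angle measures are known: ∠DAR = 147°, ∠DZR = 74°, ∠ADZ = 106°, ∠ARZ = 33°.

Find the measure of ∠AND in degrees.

1. ∠DAN = 33°  [linear pair at A on NR]
2. ∠ADN = 74°  [linear pair at D on NZ]
3. ∠AND = 73°  [△NAD]

∠AND = 73°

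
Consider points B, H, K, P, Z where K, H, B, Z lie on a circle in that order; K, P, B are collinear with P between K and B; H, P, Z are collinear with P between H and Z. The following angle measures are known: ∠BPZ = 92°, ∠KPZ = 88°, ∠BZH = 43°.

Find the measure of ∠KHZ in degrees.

∠KHZ = 45°

1. ∠HPK = 92°  [vertical angles at P]
2. ∠BKH = 43°  [same arc HB]
3. ∠KHZ = 45°  [△KPH]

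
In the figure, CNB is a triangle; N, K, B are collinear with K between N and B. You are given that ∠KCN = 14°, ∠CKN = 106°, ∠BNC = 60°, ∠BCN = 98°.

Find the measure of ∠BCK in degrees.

∠BCK = 84°

1. ∠BKC = 74°  [linear pair at K on NB]
2. ∠CBN = 22°  [△CNB]
3. ∠CBK = 22°  [K on ray BN]
4. ∠BCK = 84°  [△CKB]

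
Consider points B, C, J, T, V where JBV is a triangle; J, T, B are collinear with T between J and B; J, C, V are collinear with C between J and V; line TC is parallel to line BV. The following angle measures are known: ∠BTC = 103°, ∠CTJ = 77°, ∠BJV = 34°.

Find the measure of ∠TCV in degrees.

∠TCV = 111°

1. ∠JBV = 77°  [TC∥BV, corresponding at T]
2. ∠BVJ = 69°  [△JBV]
3. ∠JCT = 69°  [TC∥BV, corresponding at C]
4. ∠TCV = 111°  [linear pair at C on JV]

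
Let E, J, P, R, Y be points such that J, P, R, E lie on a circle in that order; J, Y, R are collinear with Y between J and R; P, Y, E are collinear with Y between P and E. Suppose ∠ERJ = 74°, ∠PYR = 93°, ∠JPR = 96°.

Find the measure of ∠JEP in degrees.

∠JEP = 65°

1. ∠EYJ = 93°  [vertical angles at Y]
2. ∠JER = 84°  [cyclic JPRE, opposite ∠P+∠E]
3. ∠EJR = 22°  [△JRE]
4. ∠JEP = 65°  [△JYE]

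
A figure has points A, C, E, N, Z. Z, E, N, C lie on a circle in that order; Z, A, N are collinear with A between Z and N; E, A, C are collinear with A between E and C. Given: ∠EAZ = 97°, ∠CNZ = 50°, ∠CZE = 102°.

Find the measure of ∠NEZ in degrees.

∠NEZ = 119°

1. ∠CEZ = 50°  [same arc ZC]
2. ∠ECZ = 28°  [△ZEC]
3. ∠EZN = 33°  [△ZAE]
4. ∠ENZ = 28°  [same arc ZE]
5. ∠NEZ = 119°  [△ZEN]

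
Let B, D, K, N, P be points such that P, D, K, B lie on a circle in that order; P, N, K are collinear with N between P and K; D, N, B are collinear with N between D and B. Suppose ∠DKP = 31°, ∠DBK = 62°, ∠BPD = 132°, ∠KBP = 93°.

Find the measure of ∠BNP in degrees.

∠BNP = 79°

1. ∠DBP = 31°  [same arc PD]
2. ∠DPK = 62°  [same arc DK]
3. ∠BDP = 17°  [△PDB]
4. ∠DNP = 101°  [△PND]
5. ∠BNK = 101°  [vertical angles at N]
6. ∠BNP = 79°  [linear pair at N on PK]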